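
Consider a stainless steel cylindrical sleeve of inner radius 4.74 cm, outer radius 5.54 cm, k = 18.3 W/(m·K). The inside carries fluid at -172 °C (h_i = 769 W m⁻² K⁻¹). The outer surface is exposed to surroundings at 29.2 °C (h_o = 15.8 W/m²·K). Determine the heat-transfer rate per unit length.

Q' = 1070 W/m

Resistance network (inner→outer):
  R'_conv,in = 1/(2πr h) = 1/(2π·0.0474·769) = 0.004366 m·K/W
  R'_stainless steel = ln(0.0554/0.0474)/(2πk) = 0.1560/(2π·18.3) = 0.001356 m·K/W
  R'_conv,out = 1/(2πr h) = 1/(2π·0.0554·15.8) = 0.1818 m·K/W
ΣR = 0.004366 + 0.001356 + 0.1818 = 0.1875 m·K/W
Q' = ΔT/ΣR = (-172 °C − 29.2 °C)/0.1875 = -1070 W/m
(Negative Q' ⇒ heat flows inward; heat gain = 1070 W/m.)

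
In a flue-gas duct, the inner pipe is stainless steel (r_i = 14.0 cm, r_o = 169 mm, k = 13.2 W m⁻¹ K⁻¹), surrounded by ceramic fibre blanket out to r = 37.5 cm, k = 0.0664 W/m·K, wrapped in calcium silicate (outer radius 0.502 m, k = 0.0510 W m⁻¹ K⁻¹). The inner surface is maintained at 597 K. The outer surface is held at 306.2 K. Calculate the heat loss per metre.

Treat each layer as a resistance in series:
  R'_stainless steel = ln(0.169/0.140)/(2πk) = 0.1883/(2π·13.2) = 0.002270 m·K/W
  R'_ceramic fibre blanket = ln(0.375/0.169)/(2πk) = 0.7970/(2π·0.0664) = 1.910 m·K/W
  R'_calcium silicate = ln(0.502/0.375)/(2πk) = 0.2917/(2π·0.0510) = 0.9102 m·K/W
ΣR = 0.002270 + 1.910 + 0.9102 = 2.822 m·K/W
Q' = ΔT/ΣR = (597 K − 306.2 K)/2.822 = 103 W/m

Q' = 103 W/m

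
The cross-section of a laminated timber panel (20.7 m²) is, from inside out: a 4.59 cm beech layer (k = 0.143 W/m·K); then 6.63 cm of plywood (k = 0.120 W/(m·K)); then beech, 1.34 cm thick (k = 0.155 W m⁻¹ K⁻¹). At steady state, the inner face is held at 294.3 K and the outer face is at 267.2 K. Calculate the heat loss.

Series thermal resistances, inner to outer:
  R_beech = L/(kA) = 0.0459/(0.143·20.7) = 0.01551 K/W
  R_plywood = L/(kA) = 0.0663/(0.120·20.7) = 0.02669 K/W
  R_beech = L/(kA) = 0.0134/(0.155·20.7) = 0.004176 K/W
ΣR = 0.01551 + 0.02669 + 0.004176 = 0.04638 K/W
Q = ΔT/ΣR = (294.3 K − 267.2 K)/0.04638 = 584 W

Q = 584 W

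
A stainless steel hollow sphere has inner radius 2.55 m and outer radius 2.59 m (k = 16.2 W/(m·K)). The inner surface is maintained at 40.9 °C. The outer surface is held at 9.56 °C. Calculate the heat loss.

Q = 1050 kW

Q = 4πk·ΔT/(1/r₁ − 1/r₂) = 4π × 16.2 × 31.34 / (1/2.55 − 1/2.59) = 1.05×10^6 W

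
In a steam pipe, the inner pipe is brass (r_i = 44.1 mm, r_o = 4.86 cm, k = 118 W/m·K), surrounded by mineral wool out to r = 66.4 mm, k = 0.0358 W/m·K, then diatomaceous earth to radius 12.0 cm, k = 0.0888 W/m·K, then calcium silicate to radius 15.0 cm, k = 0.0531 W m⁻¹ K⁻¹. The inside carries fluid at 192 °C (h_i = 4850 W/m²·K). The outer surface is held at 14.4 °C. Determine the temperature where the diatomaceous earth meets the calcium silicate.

Resistance network (inner→outer):
  R'_conv,in = 1/(2πr h) = 1/(2π·0.0441·4850) = 7.441×10^-4 m·K/W
  R'_brass = ln(0.0486/0.0441)/(2πk) = 0.09716/(2π·118) = 1.311×10^-4 m·K/W
  R'_mineral wool = ln(0.0664/0.0486)/(2πk) = 0.3121/(2π·0.0358) = 1.387 m·K/W
  R'_diatomaceous earth = ln(0.120/0.0664)/(2πk) = 0.5918/(2π·0.0888) = 1.061 m·K/W
  R'_calcium silicate = ln(0.150/0.120)/(2πk) = 0.2231/(2π·0.0531) = 0.6688 m·K/W
ΣR = 7.441×10^-4 + 1.311×10^-4 + 1.387 + 1.061 + 0.6688 = 3.118 m·K/W
Q' = ΔT/ΣR = (192 °C − 14.4 °C)/3.118 = 56.96 W/m
From the inner boundary to the diatomaceous earth/calcium silicate interface, ΣR_partial = 2.449 m·K/W.
T_interface = T_in − Q'·ΣR_partial = 192 °C − (56.96)(2.449) = 52.5 °C

T = 52.5 °C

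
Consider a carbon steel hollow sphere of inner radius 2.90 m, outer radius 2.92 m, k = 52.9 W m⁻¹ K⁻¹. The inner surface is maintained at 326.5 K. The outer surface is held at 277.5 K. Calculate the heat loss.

Q = 4πk·ΔT/(1/r₁ − 1/r₂) = 4π × 52.9 × 49 / (1/2.90 − 1/2.92) = 1.38×10^7 W

Q = 1.38×10^7 W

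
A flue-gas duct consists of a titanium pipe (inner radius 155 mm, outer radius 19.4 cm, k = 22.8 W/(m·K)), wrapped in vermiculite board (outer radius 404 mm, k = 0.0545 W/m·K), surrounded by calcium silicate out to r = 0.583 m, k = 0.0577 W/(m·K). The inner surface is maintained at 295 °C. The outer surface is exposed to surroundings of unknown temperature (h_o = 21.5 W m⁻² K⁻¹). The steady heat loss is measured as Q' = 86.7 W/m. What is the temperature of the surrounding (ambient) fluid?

Series resistances:
  R'_titanium = ln(0.194/0.155)/(2πk) = 0.2244/(2π·22.8) = 0.001567 m·K/W
  R'_vermiculite board = ln(0.404/0.194)/(2πk) = 0.7336/(2π·0.0545) = 2.142 m·K/W
  R'_calcium silicate = ln(0.583/0.404)/(2πk) = 0.3668/(2π·0.0577) = 1.012 m·K/W
  R'_conv,out = 1/(2πr h) = 1/(2π·0.583·21.5) = 0.01270 m·K/W
ΣR = 3.168 m·K/W
ΔT = Q'·ΣR = 86.7 × 3.168 = 274.7 K
Heat flows outward, so T_out = T_in − ΔT = 295 − 274.7 = 20.3 °C

T_out = 20.3 °C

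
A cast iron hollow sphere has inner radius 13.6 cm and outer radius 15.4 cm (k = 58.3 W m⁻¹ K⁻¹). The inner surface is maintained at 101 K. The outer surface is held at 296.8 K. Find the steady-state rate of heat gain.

Q = 167 kW

Q = 4πk·ΔT/(1/r₁ − 1/r₂) = 4π × 58.3 × 195.8 / (1/0.136 − 1/0.154) = 1.67×10^5 W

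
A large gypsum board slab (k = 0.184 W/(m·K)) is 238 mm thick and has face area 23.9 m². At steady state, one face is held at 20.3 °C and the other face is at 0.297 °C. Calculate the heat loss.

Q = kA·ΔT/L = 0.184 × 23.9 × |20.3 °C − 0.297 °C| / 0.238 = 370 W

Q = 370 W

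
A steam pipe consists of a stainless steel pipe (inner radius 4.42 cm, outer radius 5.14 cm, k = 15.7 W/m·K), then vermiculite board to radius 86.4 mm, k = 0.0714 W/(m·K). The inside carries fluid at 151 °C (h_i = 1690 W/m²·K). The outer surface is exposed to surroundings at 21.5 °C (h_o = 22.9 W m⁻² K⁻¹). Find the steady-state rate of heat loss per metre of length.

Series thermal resistances, inner to outer:
  R'_conv,in = 1/(2πr h) = 1/(2π·0.0442·1690) = 0.002131 m·K/W
  R'_stainless steel = ln(0.0514/0.0442)/(2πk) = 0.1509/(2π·15.7) = 0.001530 m·K/W
  R'_vermiculite board = ln(0.0864/0.0514)/(2πk) = 0.5193/(2π·0.0714) = 1.158 m·K/W
  R'_conv,out = 1/(2πr h) = 1/(2π·0.0864·22.9) = 0.08044 m·K/W
ΣR = 0.002131 + 0.001530 + 1.158 + 0.08044 = 1.242 m·K/W
Q' = ΔT/ΣR = (151 °C − 21.5 °C)/1.242 = 104 W/m

Q' = 104 W/m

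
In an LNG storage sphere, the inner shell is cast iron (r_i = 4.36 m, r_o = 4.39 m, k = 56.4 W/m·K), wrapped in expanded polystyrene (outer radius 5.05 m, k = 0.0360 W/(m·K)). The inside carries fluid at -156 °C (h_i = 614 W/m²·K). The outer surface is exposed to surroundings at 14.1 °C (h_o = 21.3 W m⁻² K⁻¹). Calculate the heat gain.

Q = 2.58 kW

Series thermal resistances, inner to outer:
  R_conv,in = 1/(4πr²h) = 1/(4π·4.36²·614) = 6.818×10^-6 K/W
  R_cast iron = (1/4.36 − 1/4.39)/(4πk) = 0.001567/(4π·56.4) = 2.211×10^-6 K/W
  R_expanded polystyrene = (1/4.39 − 1/5.05)/(4πk) = 0.02977/(4π·0.0360) = 0.06581 K/W
  R_conv,out = 1/(4πr²h) = 1/(4π·5.05²·21.3) = 1.465×10^-4 K/W
ΣR = 6.818×10^-6 + 2.211×10^-6 + 0.06581 + 1.465×10^-4 = 0.06597 K/W
Q = ΔT/ΣR = (-156 °C − 14.1 °C)/0.06597 = -2580 W
(Negative Q ⇒ heat flows inward; heat gain = 2580 W.)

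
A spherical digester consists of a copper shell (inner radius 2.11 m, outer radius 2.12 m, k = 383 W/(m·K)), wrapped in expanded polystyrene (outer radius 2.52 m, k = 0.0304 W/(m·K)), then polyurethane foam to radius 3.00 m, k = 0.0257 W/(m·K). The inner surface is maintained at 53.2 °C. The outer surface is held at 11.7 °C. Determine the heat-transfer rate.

Series thermal resistances, inner to outer:
  R_copper = (1/2.11 − 1/2.12)/(4πk) = 0.002236/(4π·383) = 4.645×10^-7 K/W
  R_expanded polystyrene = (1/2.12 − 1/2.52)/(4πk) = 0.07487/(4π·0.0304) = 0.1960 K/W
  R_polyurethane foam = (1/2.52 − 1/3.00)/(4πk) = 0.06349/(4π·0.0257) = 0.1966 K/W
ΣR = 4.645×10^-7 + 0.1960 + 0.1966 = 0.3926 K/W
Q = ΔT/ΣR = (53.2 °C − 11.7 °C)/0.3926 = 106 W

Q = 106 W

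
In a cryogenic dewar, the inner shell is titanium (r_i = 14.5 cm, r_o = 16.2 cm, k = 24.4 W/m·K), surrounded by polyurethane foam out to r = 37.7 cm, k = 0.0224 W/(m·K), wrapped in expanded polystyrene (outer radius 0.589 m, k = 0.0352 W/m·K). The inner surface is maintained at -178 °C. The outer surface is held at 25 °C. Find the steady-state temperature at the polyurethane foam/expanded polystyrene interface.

Series thermal resistances, inner to outer:
  R_titanium = (1/0.145 − 1/0.162)/(4πk) = 0.7237/(4π·24.4) = 0.002360 K/W
  R_polyurethane foam = (1/0.162 − 1/0.377)/(4πk) = 3.520/(4π·0.0224) = 12.51 K/W
  R_expanded polystyrene = (1/0.377 − 1/0.589)/(4πk) = 0.9547/(4π·0.0352) = 2.158 K/W
ΣR = 0.002360 + 12.51 + 2.158 = 14.67 K/W
Q = ΔT/ΣR = (-178 °C − 25 °C)/14.67 = -13.84 W
From the inner boundary to the polyurethane foam/expanded polystyrene interface, ΣR_partial = 12.51 K/W.
T_interface = T_in − Q·ΣR_partial = -178 °C − (-13.84)(12.51) = -4.9 °C

T = -4.9 °C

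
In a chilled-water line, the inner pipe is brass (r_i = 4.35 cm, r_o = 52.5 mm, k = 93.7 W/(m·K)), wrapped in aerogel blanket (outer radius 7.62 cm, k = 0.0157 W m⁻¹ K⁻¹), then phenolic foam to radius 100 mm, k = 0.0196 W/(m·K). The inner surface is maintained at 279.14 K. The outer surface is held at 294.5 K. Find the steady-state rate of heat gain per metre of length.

Q' = 2.57 W/m

Series thermal resistances, inner to outer:
  R'_brass = ln(0.0525/0.0435)/(2πk) = 0.1881/(2π·93.7) = 3.194×10^-4 m·K/W
  R'_aerogel blanket = ln(0.0762/0.0525)/(2πk) = 0.3725/(2π·0.0157) = 3.777 m·K/W
  R'_phenolic foam = ln(0.100/0.0762)/(2πk) = 0.2718/(2π·0.0196) = 2.207 m·K/W
ΣR = 3.194×10^-4 + 3.777 + 2.207 = 5.984 m·K/W
Q' = ΔT/ΣR = (279.14 K − 294.5 K)/5.984 = -2.57 W/m
(Negative Q' ⇒ heat flows inward; heat gain = 2.57 W/m.)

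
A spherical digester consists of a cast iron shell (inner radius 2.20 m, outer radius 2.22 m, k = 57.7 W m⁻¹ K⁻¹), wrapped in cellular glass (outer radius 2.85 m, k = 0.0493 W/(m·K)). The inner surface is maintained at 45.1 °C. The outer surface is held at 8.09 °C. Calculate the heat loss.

Q = 230 W

Series thermal resistances, inner to outer:
  R_cast iron = (1/2.20 − 1/2.22)/(4πk) = 0.004095/(4π·57.7) = 5.648×10^-6 K/W
  R_cellular glass = (1/2.22 − 1/2.85)/(4πk) = 0.09957/(4π·0.0493) = 0.1607 K/W
ΣR = 5.648×10^-6 + 0.1607 = 0.1607 K/W
Q = ΔT/ΣR = (45.1 °C − 8.09 °C)/0.1607 = 230 W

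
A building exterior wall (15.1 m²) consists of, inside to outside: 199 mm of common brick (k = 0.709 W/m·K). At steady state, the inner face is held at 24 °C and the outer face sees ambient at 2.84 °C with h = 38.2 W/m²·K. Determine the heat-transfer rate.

Treat each layer as a resistance in series:
  R_common brick = L/(kA) = 0.199/(0.709·15.1) = 0.01859 K/W
  R_conv,out = 1/(hA) = 1/(38.2·15.1) = 0.001734 K/W
ΣR = 0.01859 + 0.001734 = 0.02032 K/W
Q = ΔT/ΣR = (24 °C − 2.84 °C)/0.02032 = 1040 W

Q = 1040 W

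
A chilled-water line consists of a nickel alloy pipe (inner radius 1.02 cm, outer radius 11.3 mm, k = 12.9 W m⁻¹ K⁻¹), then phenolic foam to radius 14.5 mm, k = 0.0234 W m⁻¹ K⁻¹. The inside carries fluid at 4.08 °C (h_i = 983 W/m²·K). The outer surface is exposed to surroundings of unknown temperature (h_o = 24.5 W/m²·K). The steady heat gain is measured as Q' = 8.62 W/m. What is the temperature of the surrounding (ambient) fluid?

T_out = 22.7 °C

Series resistances:
  R'_conv,in = 1/(2πr h) = 1/(2π·0.0102·983) = 0.01587 m·K/W
  R'_nickel alloy = ln(0.0113/0.0102)/(2πk) = 0.1024/(2π·12.9) = 0.001264 m·K/W
  R'_phenolic foam = ln(0.0145/0.0113)/(2πk) = 0.2493/(2π·0.0234) = 1.696 m·K/W
  R'_conv,out = 1/(2πr h) = 1/(2π·0.0145·24.5) = 0.4480 m·K/W
ΣR = 2.161 m·K/W
ΔT = Q'·ΣR = 8.62 × 2.161 = 18.63 K
Heat flows inward, so T_out = T_in + ΔT = 4.08 + 18.63 = 22.7 °C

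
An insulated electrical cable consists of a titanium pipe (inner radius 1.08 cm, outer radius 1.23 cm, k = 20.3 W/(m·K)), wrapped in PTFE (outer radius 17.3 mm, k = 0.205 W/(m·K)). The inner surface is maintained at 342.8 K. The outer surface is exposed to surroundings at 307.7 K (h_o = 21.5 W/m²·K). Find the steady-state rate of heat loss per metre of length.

Resistance network (inner→outer):
  R'_titanium = ln(0.0123/0.0108)/(2πk) = 0.1301/(2π·20.3) = 0.001020 m·K/W
  R'_PTFE = ln(0.0173/0.0123)/(2πk) = 0.3411/(2π·0.205) = 0.2648 m·K/W
  R'_conv,out = 1/(2πr h) = 1/(2π·0.0173·21.5) = 0.4279 m·K/W
ΣR = 0.001020 + 0.2648 + 0.4279 = 0.6937 m·K/W
Q' = ΔT/ΣR = (342.8 K − 307.7 K)/0.6937 = 50.6 W/m

Q' = 50.6 W/m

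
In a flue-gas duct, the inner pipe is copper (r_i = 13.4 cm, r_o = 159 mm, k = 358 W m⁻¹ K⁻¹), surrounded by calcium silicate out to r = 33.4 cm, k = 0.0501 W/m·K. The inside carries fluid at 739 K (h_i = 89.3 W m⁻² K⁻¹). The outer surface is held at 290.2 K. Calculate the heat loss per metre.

Q' = 189 W/m

Treat each layer as a resistance in series:
  R'_conv,in = 1/(2πr h) = 1/(2π·0.134·89.3) = 0.01330 m·K/W
  R'_copper = ln(0.159/0.134)/(2πk) = 0.1711/(2π·358) = 7.605×10^-5 m·K/W
  R'_calcium silicate = ln(0.334/0.159)/(2πk) = 0.7422/(2π·0.0501) = 2.358 m·K/W
ΣR = 0.01330 + 7.605×10^-5 + 2.358 = 2.371 m·K/W
Q' = ΔT/ΣR = (739 K − 290.2 K)/2.371 = 189 W/m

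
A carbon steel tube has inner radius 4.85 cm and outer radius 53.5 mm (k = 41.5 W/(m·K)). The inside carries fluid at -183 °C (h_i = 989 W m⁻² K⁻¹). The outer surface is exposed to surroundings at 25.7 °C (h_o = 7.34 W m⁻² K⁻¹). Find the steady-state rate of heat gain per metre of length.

Q' = 510 W/m

Resistance network (inner→outer):
  R'_conv,in = 1/(2πr h) = 1/(2π·0.0485·989) = 0.003318 m·K/W
  R'_carbon steel = ln(0.0535/0.0485)/(2πk) = 0.09812/(2π·41.5) = 3.763×10^-4 m·K/W
  R'_conv,out = 1/(2πr h) = 1/(2π·0.0535·7.34) = 0.4053 m·K/W
ΣR = 0.003318 + 3.763×10^-4 + 0.4053 = 0.4090 m·K/W
Q' = ΔT/ΣR = (-183 °C − 25.7 °C)/0.4090 = -510 W/m
(Negative Q' ⇒ heat flows inward; heat gain = 510 W/m.)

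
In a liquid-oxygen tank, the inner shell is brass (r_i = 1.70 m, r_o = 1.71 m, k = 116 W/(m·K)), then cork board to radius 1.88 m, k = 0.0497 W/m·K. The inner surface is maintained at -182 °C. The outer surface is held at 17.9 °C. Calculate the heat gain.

Resistance network (inner→outer):
  R_brass = (1/1.70 − 1/1.71)/(4πk) = 0.003440/(4π·116) = 2.360×10^-6 K/W
  R_cork board = (1/1.71 − 1/1.88)/(4πk) = 0.05288/(4π·0.0497) = 0.08467 K/W
ΣR = 2.360×10^-6 + 0.08467 = 0.08467 K/W
Q = ΔT/ΣR = (-182 °C − 17.9 °C)/0.08467 = -2360 W
(Negative Q ⇒ heat flows inward; heat gain = 2360 W.)

Q = 2360 W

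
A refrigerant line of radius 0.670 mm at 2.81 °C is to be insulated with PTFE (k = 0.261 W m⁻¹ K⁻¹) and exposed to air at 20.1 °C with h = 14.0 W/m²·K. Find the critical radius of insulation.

r_cr = 1.86 cm

For a cylinder, r_cr = k_ins/h = 0.261/14.0 = 0.0186 m = 1.86 cm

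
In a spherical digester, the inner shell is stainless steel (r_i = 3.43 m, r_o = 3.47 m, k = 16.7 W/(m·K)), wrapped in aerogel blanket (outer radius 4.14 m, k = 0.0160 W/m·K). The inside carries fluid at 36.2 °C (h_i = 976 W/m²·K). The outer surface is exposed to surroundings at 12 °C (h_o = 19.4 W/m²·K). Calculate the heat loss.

Series thermal resistances, inner to outer:
  R_conv,in = 1/(4πr²h) = 1/(4π·3.43²·976) = 6.930×10^-6 K/W
  R_stainless steel = (1/3.43 − 1/3.47)/(4πk) = 0.003361/(4π·16.7) = 1.601×10^-5 K/W
  R_aerogel blanket = (1/3.47 − 1/4.14)/(4πk) = 0.04664/(4π·0.0160) = 0.2320 K/W
  R_conv,out = 1/(4πr²h) = 1/(4π·4.14²·19.4) = 2.393×10^-4 K/W
ΣR = 6.930×10^-6 + 1.601×10^-5 + 0.2320 + 2.393×10^-4 = 0.2323 K/W
Q = ΔT/ΣR = (36.2 °C − 12 °C)/0.2323 = 104 W

Q = 104 W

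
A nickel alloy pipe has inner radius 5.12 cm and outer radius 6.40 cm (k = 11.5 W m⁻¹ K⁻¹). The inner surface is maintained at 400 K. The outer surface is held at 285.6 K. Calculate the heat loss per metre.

Q' = 37.0 kW/m

Q' = 2πk·ΔT/ln(r₂/r₁) = 2π × 11.5 × 114.4 / ln(0.0640/0.0512) = 37000 W/m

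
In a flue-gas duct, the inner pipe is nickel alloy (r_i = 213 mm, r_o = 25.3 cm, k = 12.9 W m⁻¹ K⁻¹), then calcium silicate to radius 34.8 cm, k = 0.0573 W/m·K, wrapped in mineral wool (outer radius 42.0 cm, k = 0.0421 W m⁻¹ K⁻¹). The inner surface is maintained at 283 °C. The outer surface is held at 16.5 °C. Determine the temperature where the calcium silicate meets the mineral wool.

Resistance network (inner→outer):
  R'_nickel alloy = ln(0.253/0.213)/(2πk) = 0.1721/(2π·12.9) = 0.002123 m·K/W
  R'_calcium silicate = ln(0.348/0.253)/(2πk) = 0.3188/(2π·0.0573) = 0.8855 m·K/W
  R'_mineral wool = ln(0.420/0.348)/(2πk) = 0.1881/(2π·0.0421) = 0.7109 m·K/W
ΣR = 0.002123 + 0.8855 + 0.7109 = 1.599 m·K/W
Q' = ΔT/ΣR = (283 °C − 16.5 °C)/1.599 = 166.7 W/m
From the inner boundary to the calcium silicate/mineral wool interface, ΣR_partial = 0.8876 m·K/W.
T_interface = T_in − Q'·ΣR_partial = 283 °C − (166.7)(0.8876) = 135 °C

T = 135 °C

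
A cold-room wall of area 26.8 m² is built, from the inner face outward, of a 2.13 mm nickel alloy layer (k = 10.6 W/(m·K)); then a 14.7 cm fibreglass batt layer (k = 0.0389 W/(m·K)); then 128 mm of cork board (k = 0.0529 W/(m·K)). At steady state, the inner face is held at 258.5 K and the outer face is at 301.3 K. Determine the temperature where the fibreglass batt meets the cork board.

T = 284.6 K

Treat each layer as a resistance in series:
  R_nickel alloy = L/(kA) = 0.00213/(10.6·26.8) = 7.498×10^-6 K/W
  R_fibreglass batt = L/(kA) = 0.147/(0.0389·26.8) = 0.1410 K/W
  R_cork board = L/(kA) = 0.128/(0.0529·26.8) = 0.09029 K/W
ΣR = 7.498×10^-6 + 0.1410 + 0.09029 = 0.2313 K/W
Q = ΔT/ΣR = (258.5 K − 301.3 K)/0.2313 = -185.0 W
From the inner boundary to the fibreglass batt/cork board interface, ΣR_partial = 0.1410 K/W.
T_interface = T_in − Q·ΣR_partial = 258.5 K − (-185.0)(0.1410) = 284.6 K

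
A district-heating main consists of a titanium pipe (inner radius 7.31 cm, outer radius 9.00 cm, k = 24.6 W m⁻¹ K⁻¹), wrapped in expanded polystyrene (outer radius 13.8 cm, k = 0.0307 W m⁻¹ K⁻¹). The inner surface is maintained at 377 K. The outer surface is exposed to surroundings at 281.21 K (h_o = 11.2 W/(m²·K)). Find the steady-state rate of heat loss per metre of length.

Q' = 41.3 W/m

Treat each layer as a resistance in series:
  R'_titanium = ln(0.0900/0.0731)/(2πk) = 0.2080/(2π·24.6) = 0.001346 m·K/W
  R'_expanded polystyrene = ln(0.138/0.0900)/(2πk) = 0.4274/(2π·0.0307) = 2.216 m·K/W
  R'_conv,out = 1/(2πr h) = 1/(2π·0.138·11.2) = 0.1030 m·K/W
ΣR = 0.001346 + 2.216 + 0.1030 = 2.320 m·K/W
Q' = ΔT/ΣR = (377 K − 281.21 K)/2.320 = 41.3 W/m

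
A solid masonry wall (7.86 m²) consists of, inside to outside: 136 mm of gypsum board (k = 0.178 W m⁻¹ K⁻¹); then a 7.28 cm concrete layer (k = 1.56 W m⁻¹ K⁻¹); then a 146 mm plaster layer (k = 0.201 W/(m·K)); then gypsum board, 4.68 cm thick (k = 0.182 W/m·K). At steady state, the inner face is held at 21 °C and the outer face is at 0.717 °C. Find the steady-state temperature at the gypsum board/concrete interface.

T = 12.4 °C

Treat each layer as a resistance in series:
  R_gypsum board = L/(kA) = 0.136/(0.178·7.86) = 0.09721 K/W
  R_concrete = L/(kA) = 0.0728/(1.56·7.86) = 0.005937 K/W
  R_plaster = L/(kA) = 0.146/(0.201·7.86) = 0.09241 K/W
  R_gypsum board = L/(kA) = 0.0468/(0.182·7.86) = 0.03272 K/W
ΣR = 0.09721 + 0.005937 + 0.09241 + 0.03272 = 0.2283 K/W
Q = ΔT/ΣR = (21 °C − 0.717 °C)/0.2283 = 88.84 W
From the inner boundary to the gypsum board/concrete interface, ΣR_partial = 0.09721 K/W.
T_interface = T_in − Q·ΣR_partial = 21 °C − (88.84)(0.09721) = 12.4 °C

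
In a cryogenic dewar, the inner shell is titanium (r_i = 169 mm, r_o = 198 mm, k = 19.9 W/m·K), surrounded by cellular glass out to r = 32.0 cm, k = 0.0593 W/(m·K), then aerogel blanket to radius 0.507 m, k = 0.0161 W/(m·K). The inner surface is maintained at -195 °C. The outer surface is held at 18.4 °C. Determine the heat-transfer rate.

Series thermal resistances, inner to outer:
  R_titanium = (1/0.169 − 1/0.198)/(4πk) = 0.8667/(4π·19.9) = 0.003466 K/W
  R_cellular glass = (1/0.198 − 1/0.320)/(4πk) = 1.926/(4π·0.0593) = 2.584 K/W
  R_aerogel blanket = (1/0.320 − 1/0.507)/(4πk) = 1.153/(4π·0.0161) = 5.697 K/W
ΣR = 0.003466 + 2.584 + 5.697 = 8.284 K/W
Q = ΔT/ΣR = (-195 °C − 18.4 °C)/8.284 = -25.8 W
(Negative Q ⇒ heat flows inward; heat gain = 25.8 W.)

Q = 25.8 W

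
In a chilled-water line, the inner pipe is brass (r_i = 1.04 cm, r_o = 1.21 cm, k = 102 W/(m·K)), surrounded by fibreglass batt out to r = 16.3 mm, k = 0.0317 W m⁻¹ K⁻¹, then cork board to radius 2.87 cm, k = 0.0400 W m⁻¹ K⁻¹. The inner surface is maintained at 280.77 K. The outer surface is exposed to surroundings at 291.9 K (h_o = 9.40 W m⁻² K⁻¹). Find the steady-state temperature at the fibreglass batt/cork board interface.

Series thermal resistances, inner to outer:
  R'_brass = ln(0.0121/0.0104)/(2πk) = 0.1514/(2π·102) = 2.362×10^-4 m·K/W
  R'_fibreglass batt = ln(0.0163/0.0121)/(2πk) = 0.2980/(2π·0.0317) = 1.496 m·K/W
  R'_cork board = ln(0.0287/0.0163)/(2πk) = 0.5657/(2π·0.0400) = 2.251 m·K/W
  R'_conv,out = 1/(2πr h) = 1/(2π·0.0287·9.40) = 0.5899 m·K/W
ΣR = 2.362×10^-4 + 1.496 + 2.251 + 0.5899 = 4.337 m·K/W
Q' = ΔT/ΣR = (280.77 K − 291.9 K)/4.337 = -2.566 W/m
From the inner boundary to the fibreglass batt/cork board interface, ΣR_partial = 1.496 m·K/W.
T_interface = T_in − Q'·ΣR_partial = 280.77 K − (-2.566)(1.496) = 284.6 K

T = 284.6 K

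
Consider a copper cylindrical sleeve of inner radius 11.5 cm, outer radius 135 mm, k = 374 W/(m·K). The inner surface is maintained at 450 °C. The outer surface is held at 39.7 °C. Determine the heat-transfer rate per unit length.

Q' = 6.01×10^6 W/m

Q' = 2πk·ΔT/ln(r₂/r₁) = 2π × 374 × 410.3 / ln(0.135/0.115) = 6.01×10^6 W/m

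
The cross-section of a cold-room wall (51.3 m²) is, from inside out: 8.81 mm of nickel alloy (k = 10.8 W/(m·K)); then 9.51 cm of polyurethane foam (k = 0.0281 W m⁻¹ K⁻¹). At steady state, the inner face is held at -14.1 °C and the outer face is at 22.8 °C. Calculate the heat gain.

Q = 559 W

Series thermal resistances, inner to outer:
  R_nickel alloy = L/(kA) = 0.00881/(10.8·51.3) = 1.590×10^-5 K/W
  R_polyurethane foam = L/(kA) = 0.0951/(0.0281·51.3) = 0.06597 K/W
ΣR = 1.590×10^-5 + 0.06597 = 0.06599 K/W
Q = ΔT/ΣR = (-14.1 °C − 22.8 °C)/0.06599 = -559 W
(Negative Q ⇒ heat flows inward; heat gain = 559 W.)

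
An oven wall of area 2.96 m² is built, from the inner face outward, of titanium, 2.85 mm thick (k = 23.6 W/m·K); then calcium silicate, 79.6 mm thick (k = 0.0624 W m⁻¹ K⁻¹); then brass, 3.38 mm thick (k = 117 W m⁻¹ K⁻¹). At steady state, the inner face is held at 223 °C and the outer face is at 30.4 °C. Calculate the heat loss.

Q = 447 W

Series thermal resistances, inner to outer:
  R_titanium = L/(kA) = 0.00285/(23.6·2.96) = 4.080×10^-5 K/W
  R_calcium silicate = L/(kA) = 0.0796/(0.0624·2.96) = 0.4310 K/W
  R_brass = L/(kA) = 0.00338/(117·2.96) = 9.760×10^-6 K/W
ΣR = 4.080×10^-5 + 0.4310 + 9.760×10^-6 = 0.4311 K/W
Q = ΔT/ΣR = (223 °C − 30.4 °C)/0.4311 = 447 W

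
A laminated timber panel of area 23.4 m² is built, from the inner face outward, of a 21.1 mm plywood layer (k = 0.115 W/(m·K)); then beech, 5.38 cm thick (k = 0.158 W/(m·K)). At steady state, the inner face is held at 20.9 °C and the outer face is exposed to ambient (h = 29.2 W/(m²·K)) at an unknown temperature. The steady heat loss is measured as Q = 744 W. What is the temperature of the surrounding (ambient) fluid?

Sum the resistances:
  R_plywood = L/(kA) = 0.0211/(0.115·23.4) = 0.007841 K/W
  R_beech = L/(kA) = 0.0538/(0.158·23.4) = 0.01455 K/W
  R_conv,out = 1/(hA) = 1/(29.2·23.4) = 0.001464 K/W
ΣR = 0.02386 K/W
ΔT = Q·ΣR = 744 × 0.02386 = 17.75 K
Heat flows outward, so T_out = T_in − ΔT = 20.9 − 17.75 = 3.15 °C

T_out = 3.15 °C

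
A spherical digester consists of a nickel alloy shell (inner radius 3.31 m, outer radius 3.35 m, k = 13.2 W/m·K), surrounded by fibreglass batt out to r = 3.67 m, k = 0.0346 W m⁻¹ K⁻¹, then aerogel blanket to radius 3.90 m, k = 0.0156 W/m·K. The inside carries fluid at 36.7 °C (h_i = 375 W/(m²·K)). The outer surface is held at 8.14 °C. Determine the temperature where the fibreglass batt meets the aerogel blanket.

Treat each layer as a resistance in series:
  R_conv,in = 1/(4πr²h) = 1/(4π·3.31²·375) = 1.937×10^-5 K/W
  R_nickel alloy = (1/3.31 − 1/3.35)/(4πk) = 0.003607/(4π·13.2) = 2.175×10^-5 K/W
  R_fibreglass batt = (1/3.35 − 1/3.67)/(4πk) = 0.02603/(4π·0.0346) = 0.05986 K/W
  R_aerogel blanket = (1/3.67 − 1/3.90)/(4πk) = 0.01607/(4π·0.0156) = 0.08197 K/W
ΣR = 1.937×10^-5 + 2.175×10^-5 + 0.05986 + 0.08197 = 0.1419 K/W
Q = ΔT/ΣR = (36.7 °C − 8.14 °C)/0.1419 = 201.3 W
From the inner boundary to the fibreglass batt/aerogel blanket interface, ΣR_partial = 0.05990 K/W.
T_interface = T_in − Q·ΣR_partial = 36.7 °C − (201.3)(0.05990) = 24.6 °C

T = 24.6 °C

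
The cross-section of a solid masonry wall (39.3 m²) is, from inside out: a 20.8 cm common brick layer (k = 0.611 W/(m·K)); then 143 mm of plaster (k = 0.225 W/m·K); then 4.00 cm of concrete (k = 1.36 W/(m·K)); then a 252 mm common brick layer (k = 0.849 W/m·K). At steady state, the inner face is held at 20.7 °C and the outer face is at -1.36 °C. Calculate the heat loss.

Treat each layer as a resistance in series:
  R_common brick = L/(kA) = 0.208/(0.611·39.3) = 0.008662 K/W
  R_plaster = L/(kA) = 0.143/(0.225·39.3) = 0.01617 K/W
  R_concrete = L/(kA) = 0.0400/(1.36·39.3) = 7.484×10^-4 K/W
  R_common brick = L/(kA) = 0.252/(0.849·39.3) = 0.007553 K/W
ΣR = 0.008662 + 0.01617 + 7.484×10^-4 + 0.007553 = 0.03313 K/W
Q = ΔT/ΣR = (20.7 °C − -1.36 °C)/0.03313 = 666 W

Q = 666 W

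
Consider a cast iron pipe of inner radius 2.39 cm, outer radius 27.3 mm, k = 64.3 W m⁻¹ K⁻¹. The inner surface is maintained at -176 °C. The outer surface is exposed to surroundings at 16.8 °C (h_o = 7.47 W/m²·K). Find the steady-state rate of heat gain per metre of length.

Q' = 247 W/m

Treat each layer as a resistance in series:
  R'_cast iron = ln(0.0273/0.0239)/(2πk) = 0.1330/(2π·64.3) = 3.292×10^-4 m·K/W
  R'_conv,out = 1/(2πr h) = 1/(2π·0.0273·7.47) = 0.7804 m·K/W
ΣR = 3.292×10^-4 + 0.7804 = 0.7807 m·K/W
Q' = ΔT/ΣR = (-176 °C − 16.8 °C)/0.7807 = -247 W/m
(Negative Q' ⇒ heat flows inward; heat gain = 247 W/m.)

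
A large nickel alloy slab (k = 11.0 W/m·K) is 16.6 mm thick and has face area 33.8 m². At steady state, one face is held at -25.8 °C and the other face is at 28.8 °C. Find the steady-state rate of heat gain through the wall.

Q = 1220 kW

Q = kA·ΔT/L = 11.0 × 33.8 × |-25.8 °C − 28.8 °C| / 0.0166 = 1.22×10^6 W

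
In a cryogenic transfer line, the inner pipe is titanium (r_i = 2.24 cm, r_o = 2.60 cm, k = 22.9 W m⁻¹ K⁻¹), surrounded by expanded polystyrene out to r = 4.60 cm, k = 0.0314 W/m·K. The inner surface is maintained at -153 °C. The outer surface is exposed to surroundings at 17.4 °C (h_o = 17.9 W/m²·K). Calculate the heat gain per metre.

Resistance network (inner→outer):
  R'_titanium = ln(0.0260/0.0224)/(2πk) = 0.1490/(2π·22.9) = 0.001036 m·K/W
  R'_expanded polystyrene = ln(0.0460/0.0260)/(2πk) = 0.5705/(2π·0.0314) = 2.892 m·K/W
  R'_conv,out = 1/(2πr h) = 1/(2π·0.0460·17.9) = 0.1933 m·K/W
ΣR = 0.001036 + 2.892 + 0.1933 = 3.086 m·K/W
Q' = ΔT/ΣR = (-153 °C − 17.4 °C)/3.086 = -55.2 W/m
(Negative Q' ⇒ heat flows inward; heat gain = 55.2 W/m.)

Q' = 55.2 W/m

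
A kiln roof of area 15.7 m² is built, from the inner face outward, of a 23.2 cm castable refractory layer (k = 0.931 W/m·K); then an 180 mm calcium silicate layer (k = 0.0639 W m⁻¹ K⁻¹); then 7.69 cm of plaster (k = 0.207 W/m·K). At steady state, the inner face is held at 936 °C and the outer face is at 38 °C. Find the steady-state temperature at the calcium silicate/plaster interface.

T = 135 °C

Treat each layer as a resistance in series:
  R_castable refractory = L/(kA) = 0.232/(0.931·15.7) = 0.01587 K/W
  R_calcium silicate = L/(kA) = 0.180/(0.0639·15.7) = 0.1794 K/W
  R_plaster = L/(kA) = 0.0769/(0.207·15.7) = 0.02366 K/W
ΣR = 0.01587 + 0.1794 + 0.02366 = 0.2189 K/W
Q = ΔT/ΣR = (936 °C − 38 °C)/0.2189 = 4102 W
From the inner boundary to the calcium silicate/plaster interface, ΣR_partial = 0.1953 K/W.
T_interface = T_in − Q·ΣR_partial = 936 °C − (4102)(0.1953) = 135 °C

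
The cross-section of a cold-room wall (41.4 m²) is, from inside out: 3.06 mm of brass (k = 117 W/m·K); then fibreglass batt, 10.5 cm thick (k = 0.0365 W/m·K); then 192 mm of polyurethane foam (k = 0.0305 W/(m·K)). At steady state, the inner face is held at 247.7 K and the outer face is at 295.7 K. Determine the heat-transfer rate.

Treat each layer as a resistance in series:
  R_brass = L/(kA) = 0.00306/(117·41.4) = 6.317×10^-7 K/W
  R_fibreglass batt = L/(kA) = 0.105/(0.0365·41.4) = 0.06949 K/W
  R_polyurethane foam = L/(kA) = 0.192/(0.0305·41.4) = 0.1521 K/W
ΣR = 6.317×10^-7 + 0.06949 + 0.1521 = 0.2216 K/W
Q = ΔT/ΣR = (247.7 K − 295.7 K)/0.2216 = -217 W
(Negative Q ⇒ heat flows inward; heat gain = 217 W.)

Q = 217 W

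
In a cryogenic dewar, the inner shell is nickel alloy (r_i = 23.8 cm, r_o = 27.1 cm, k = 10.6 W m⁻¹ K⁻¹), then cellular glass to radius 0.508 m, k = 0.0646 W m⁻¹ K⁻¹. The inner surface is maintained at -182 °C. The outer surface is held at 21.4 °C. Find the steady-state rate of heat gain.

Treat each layer as a resistance in series:
  R_nickel alloy = (1/0.238 − 1/0.271)/(4πk) = 0.5116/(4π·10.6) = 0.003841 K/W
  R_cellular glass = (1/0.271 − 1/0.508)/(4πk) = 1.722/(4π·0.0646) = 2.121 K/W
ΣR = 0.003841 + 2.121 = 2.125 K/W
Q = ΔT/ΣR = (-182 °C − 21.4 °C)/2.125 = -95.7 W
(Negative Q ⇒ heat flows inward; heat gain = 95.7 W.)

Q = 95.7 W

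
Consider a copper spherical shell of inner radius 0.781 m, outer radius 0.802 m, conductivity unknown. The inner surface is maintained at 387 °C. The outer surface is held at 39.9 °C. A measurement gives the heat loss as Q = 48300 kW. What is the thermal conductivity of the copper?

ΣR = ΔT/Q = |387 − 39.9|/4.83×10^7 = 7.186×10^-6 K/W
(1/r₁−1/r₂)/(4πk) = 7.186×10^-6 ⇒ k = 0.03353/(4π·7.186×10^-6) = 371 W/m·K

k = 371 W/m·K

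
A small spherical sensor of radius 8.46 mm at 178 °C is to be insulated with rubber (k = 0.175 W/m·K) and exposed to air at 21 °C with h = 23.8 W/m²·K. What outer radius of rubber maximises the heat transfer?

For a sphere, r_cr = 2k_ins/h = 2·0.175/23.8 = 0.0147 m = 1.47 cm

r_cr = 1.47 cm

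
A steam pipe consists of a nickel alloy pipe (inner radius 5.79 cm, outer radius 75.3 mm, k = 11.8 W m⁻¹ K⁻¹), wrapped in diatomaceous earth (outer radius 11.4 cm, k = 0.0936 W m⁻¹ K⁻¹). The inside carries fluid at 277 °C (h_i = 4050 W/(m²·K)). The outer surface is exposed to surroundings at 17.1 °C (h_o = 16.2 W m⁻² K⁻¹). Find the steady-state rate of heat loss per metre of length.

Q' = 327 W/m

Resistance network (inner→outer):
  R'_conv,in = 1/(2πr h) = 1/(2π·0.0579·4050) = 6.787×10^-4 m·K/W
  R'_nickel alloy = ln(0.0753/0.0579)/(2πk) = 0.2628/(2π·11.8) = 0.003544 m·K/W
  R'_diatomaceous earth = ln(0.114/0.0753)/(2πk) = 0.4147/(2π·0.0936) = 0.7052 m·K/W
  R'_conv,out = 1/(2πr h) = 1/(2π·0.114·16.2) = 0.08618 m·K/W
ΣR = 6.787×10^-4 + 0.003544 + 0.7052 + 0.08618 = 0.7956 m·K/W
Q' = ΔT/ΣR = (277 °C − 17.1 °C)/0.7956 = 327 W/m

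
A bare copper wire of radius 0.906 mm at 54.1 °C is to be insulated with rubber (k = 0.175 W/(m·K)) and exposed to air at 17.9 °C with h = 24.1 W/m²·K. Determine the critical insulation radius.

For a cylinder, r_cr = k_ins/h = 0.175/24.1 = 0.00726 m = 0.726 cm

r_cr = 0.726 cm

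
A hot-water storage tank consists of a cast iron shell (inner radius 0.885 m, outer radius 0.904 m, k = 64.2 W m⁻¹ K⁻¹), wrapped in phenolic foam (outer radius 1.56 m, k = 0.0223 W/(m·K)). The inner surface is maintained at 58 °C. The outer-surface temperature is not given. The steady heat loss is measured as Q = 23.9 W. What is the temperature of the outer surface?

T_out = 18.3 °C

Series resistances:
  R_cast iron = (1/0.885 − 1/0.904)/(4πk) = 0.02375/(4π·64.2) = 2.944×10^-5 K/W
  R_phenolic foam = (1/0.904 − 1/1.56)/(4πk) = 0.4652/(4π·0.0223) = 1.660 K/W
ΣR = 1.660 K/W
ΔT = Q·ΣR = 23.9 × 1.660 = 39.67 K
Heat flows outward, so T_out = T_in − ΔT = 58 − 39.67 = 18.3 °C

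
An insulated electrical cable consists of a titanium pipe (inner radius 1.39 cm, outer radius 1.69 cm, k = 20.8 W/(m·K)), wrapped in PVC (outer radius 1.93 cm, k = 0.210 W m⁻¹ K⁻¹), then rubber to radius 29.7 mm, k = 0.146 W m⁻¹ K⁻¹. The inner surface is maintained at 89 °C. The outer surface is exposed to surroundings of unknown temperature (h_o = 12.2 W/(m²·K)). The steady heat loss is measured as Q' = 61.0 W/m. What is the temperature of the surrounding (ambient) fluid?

Series resistances:
  R'_titanium = ln(0.0169/0.0139)/(2πk) = 0.1954/(2π·20.8) = 0.001495 m·K/W
  R'_PVC = ln(0.0193/0.0169)/(2πk) = 0.1328/(2π·0.210) = 0.1006 m·K/W
  R'_rubber = ln(0.0297/0.0193)/(2πk) = 0.4310/(2π·0.146) = 0.4699 m·K/W
  R'_conv,out = 1/(2πr h) = 1/(2π·0.0297·12.2) = 0.4392 m·K/W
ΣR = 1.011 m·K/W
ΔT = Q'·ΣR = 61.0 × 1.011 = 61.67 K
Heat flows outward, so T_out = T_in − ΔT = 89 − 61.67 = 27.3 °C

T_out = 27.3 °C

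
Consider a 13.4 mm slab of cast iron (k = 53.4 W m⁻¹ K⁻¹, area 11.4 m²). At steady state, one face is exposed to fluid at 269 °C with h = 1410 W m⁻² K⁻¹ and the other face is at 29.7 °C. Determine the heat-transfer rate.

Treat each layer as a resistance in series:
  R_conv,in = 1/(hA) = 1/(1410·11.4) = 6.221×10^-5 K/W
  R_cast iron = L/(kA) = 0.0134/(53.4·11.4) = 2.201×10^-5 K/W
ΣR = 6.221×10^-5 + 2.201×10^-5 = 8.422×10^-5 K/W
Q = ΔT/ΣR = (269 °C − 29.7 °C)/8.422×10^-5 = 2.84×10^6 W

Q = 2.84×10^6 W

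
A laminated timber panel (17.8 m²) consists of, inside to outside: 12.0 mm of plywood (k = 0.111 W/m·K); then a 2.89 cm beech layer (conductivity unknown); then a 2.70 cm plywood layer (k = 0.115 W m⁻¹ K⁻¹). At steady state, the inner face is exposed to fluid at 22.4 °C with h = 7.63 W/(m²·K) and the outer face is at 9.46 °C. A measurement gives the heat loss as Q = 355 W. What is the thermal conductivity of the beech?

ΣR = ΔT/Q = |22.4 − 9.46|/355 = 0.03645 K/W
Known resistances:
  R_conv,in = 1/(hA) = 1/(7.63·17.8) = 0.007363 K/W
  R_plywood = L/(kA) = 0.0120/(0.111·17.8) = 0.006073 K/W
  R_plywood = L/(kA) = 0.0270/(0.115·17.8) = 0.01319 K/W
R_beech = ΣR − ΣR_known = 0.03645 − 0.02663 = 0.009820 K/W
L/(kA) = 0.009820 ⇒ k = 0.0289/(0.009820·17.8) = 0.165 W/m·K

k = 0.165 W/m·K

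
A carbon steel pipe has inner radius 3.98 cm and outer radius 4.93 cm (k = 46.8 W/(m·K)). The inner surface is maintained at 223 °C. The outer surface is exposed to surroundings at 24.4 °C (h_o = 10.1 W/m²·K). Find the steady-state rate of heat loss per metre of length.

Series thermal resistances, inner to outer:
  R'_carbon steel = ln(0.0493/0.0398)/(2πk) = 0.2141/(2π·46.8) = 7.280×10^-4 m·K/W
  R'_conv,out = 1/(2πr h) = 1/(2π·0.0493·10.1) = 0.3196 m·K/W
ΣR = 7.280×10^-4 + 0.3196 = 0.3203 m·K/W
Q' = ΔT/ΣR = (223 °C − 24.4 °C)/0.3203 = 620 W/m

Q' = 620 W/m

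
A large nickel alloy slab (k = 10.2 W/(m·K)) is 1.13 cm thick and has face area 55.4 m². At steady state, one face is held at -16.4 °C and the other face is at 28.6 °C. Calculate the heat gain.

Q = 2250 kW

Q = kA·ΔT/L = 10.2 × 55.4 × |-16.4 °C − 28.6 °C| / 0.0113 = 2.25×10^6 W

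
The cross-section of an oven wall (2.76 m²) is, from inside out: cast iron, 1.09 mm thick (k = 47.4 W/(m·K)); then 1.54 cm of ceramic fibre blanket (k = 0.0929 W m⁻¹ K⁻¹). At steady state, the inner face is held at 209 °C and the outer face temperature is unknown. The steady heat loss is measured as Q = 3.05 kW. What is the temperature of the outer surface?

Sum the resistances:
  R_cast iron = L/(kA) = 0.00109/(47.4·2.76) = 8.332×10^-6 K/W
  R_ceramic fibre blanket = L/(kA) = 0.0154/(0.0929·2.76) = 0.06006 K/W
ΣR = 0.06007 K/W
ΔT = Q·ΣR = 3050 × 0.06007 = 183.2 K
Heat flows outward, so T_out = T_in − ΔT = 209 − 183.2 = 25.8 °C

T_out = 25.8 °C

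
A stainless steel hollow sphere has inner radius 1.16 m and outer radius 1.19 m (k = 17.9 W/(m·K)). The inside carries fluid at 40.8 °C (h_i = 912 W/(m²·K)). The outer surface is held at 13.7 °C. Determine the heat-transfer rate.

Q = 168 kW

Treat each layer as a resistance in series:
  R_conv,in = 1/(4πr²h) = 1/(4π·1.16²·912) = 6.485×10^-5 K/W
  R_stainless steel = (1/1.16 − 1/1.19)/(4πk) = 0.02173/(4π·17.9) = 9.662×10^-5 K/W
ΣR = 6.485×10^-5 + 9.662×10^-5 = 1.615×10^-4 K/W
Q = ΔT/ΣR = (40.8 °C − 13.7 °C)/1.615×10^-4 = 1.68×10^5 W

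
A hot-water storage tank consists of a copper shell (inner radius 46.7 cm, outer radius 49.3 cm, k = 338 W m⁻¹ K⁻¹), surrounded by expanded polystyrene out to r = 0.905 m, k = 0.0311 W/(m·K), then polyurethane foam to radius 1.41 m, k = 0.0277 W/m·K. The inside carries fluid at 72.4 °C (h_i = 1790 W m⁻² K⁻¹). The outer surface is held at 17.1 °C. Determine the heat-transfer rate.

Q = 15.8 W

Resistance network (inner→outer):
  R_conv,in = 1/(4πr²h) = 1/(4π·0.467²·1790) = 2.038×10^-4 K/W
  R_copper = (1/0.467 − 1/0.493)/(4πk) = 0.1129/(4π·338) = 2.659×10^-5 K/W
  R_expanded polystyrene = (1/0.493 − 1/0.905)/(4πk) = 0.9234/(4π·0.0311) = 2.363 K/W
  R_polyurethane foam = (1/0.905 − 1/1.41)/(4πk) = 0.3958/(4π·0.0277) = 1.137 K/W
ΣR = 2.038×10^-4 + 2.659×10^-5 + 2.363 + 1.137 = 3.500 K/W
Q = ΔT/ΣR = (72.4 °C − 17.1 °C)/3.500 = 15.8 W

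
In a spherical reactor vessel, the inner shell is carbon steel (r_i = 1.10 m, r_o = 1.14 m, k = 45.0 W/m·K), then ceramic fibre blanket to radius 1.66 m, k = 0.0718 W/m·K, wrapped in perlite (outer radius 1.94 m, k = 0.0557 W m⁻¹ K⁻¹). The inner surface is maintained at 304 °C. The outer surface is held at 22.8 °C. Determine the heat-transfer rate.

Resistance network (inner→outer):
  R_carbon steel = (1/1.10 − 1/1.14)/(4πk) = 0.03190/(4π·45.0) = 5.641×10^-5 K/W
  R_ceramic fibre blanket = (1/1.14 − 1/1.66)/(4πk) = 0.2748/(4π·0.0718) = 0.3045 K/W
  R_perlite = (1/1.66 − 1/1.94)/(4πk) = 0.08695/(4π·0.0557) = 0.1242 K/W
ΣR = 5.641×10^-5 + 0.3045 + 0.1242 = 0.4288 K/W
Q = ΔT/ΣR = (304 °C − 22.8 °C)/0.4288 = 656 W

Q = 656 W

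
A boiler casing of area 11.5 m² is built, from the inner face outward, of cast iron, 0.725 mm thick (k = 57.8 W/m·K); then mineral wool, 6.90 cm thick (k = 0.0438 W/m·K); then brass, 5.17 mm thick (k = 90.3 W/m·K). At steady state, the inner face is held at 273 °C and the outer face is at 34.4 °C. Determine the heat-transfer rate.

Q = 1740 W

Treat each layer as a resistance in series:
  R_cast iron = L/(kA) = 7.25×10^-4/(57.8·11.5) = 1.091×10^-6 K/W
  R_mineral wool = L/(kA) = 0.0690/(0.0438·11.5) = 0.1370 K/W
  R_brass = L/(kA) = 0.00517/(90.3·11.5) = 4.979×10^-6 K/W
ΣR = 1.091×10^-6 + 0.1370 + 4.979×10^-6 = 0.1370 K/W
Q = ΔT/ΣR = (273 °C − 34.4 °C)/0.1370 = 1740 W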